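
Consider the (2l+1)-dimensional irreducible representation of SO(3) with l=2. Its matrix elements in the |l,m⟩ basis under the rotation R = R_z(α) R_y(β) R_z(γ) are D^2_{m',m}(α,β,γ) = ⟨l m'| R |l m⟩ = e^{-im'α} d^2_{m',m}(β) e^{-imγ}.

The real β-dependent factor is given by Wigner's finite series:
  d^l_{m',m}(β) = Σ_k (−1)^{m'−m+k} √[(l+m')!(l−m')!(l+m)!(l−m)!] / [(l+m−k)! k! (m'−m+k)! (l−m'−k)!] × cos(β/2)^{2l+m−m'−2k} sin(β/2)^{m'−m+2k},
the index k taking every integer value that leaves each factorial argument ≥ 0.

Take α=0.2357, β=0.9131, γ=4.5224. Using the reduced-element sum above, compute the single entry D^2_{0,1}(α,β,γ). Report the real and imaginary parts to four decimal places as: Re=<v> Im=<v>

First d^2_{0,1}(β=0.9131), then the phase factors e^{-i(0)α} and e^{-i(1)γ}:
With c≡cos(β/2)=0.897579 and s≡sin(β/2)=0.440854, N=[2·2·6·1]^{1/2}=4.898979
The bounds max(0,m−m')=1 and min(l+m,l−m')=2 give 2 terms
  k=1: (−1)^0·4.8990/(2)·0.8976^3·0.4409^1 = +0.780887
  k=2: (−1)^1·4.8990/(2)·0.8976^1·0.4409^3 = -0.188379
d^2_{0,1}(0.9131) = +0.780887 -0.188379 = +0.592508
Attach z-rotation phases: D = e^{-i(0)(0.2357)}·(+0.592508)·e^{-i(1)(4.5224)} = -0.111894+0.581847i

Re=-0.1119 Im=0.5818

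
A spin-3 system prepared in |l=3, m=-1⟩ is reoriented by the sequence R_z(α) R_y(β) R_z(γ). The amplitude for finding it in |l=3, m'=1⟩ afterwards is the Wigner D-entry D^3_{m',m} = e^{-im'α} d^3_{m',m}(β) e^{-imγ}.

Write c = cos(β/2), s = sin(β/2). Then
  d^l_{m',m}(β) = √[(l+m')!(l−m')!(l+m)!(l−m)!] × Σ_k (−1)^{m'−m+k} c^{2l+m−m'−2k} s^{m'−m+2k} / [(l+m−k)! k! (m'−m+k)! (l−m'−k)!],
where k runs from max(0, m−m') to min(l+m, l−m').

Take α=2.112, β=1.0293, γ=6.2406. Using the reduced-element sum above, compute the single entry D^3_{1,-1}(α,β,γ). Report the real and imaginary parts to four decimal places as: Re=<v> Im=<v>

Re=-0.2717 Im=-0.4114

D^3_{1,-1}(2.112,1.0293,6.2406) = e^{-i·1·2.112}·d^3_{1,-1}(1.0293)·e^{-i·-1·6.2406}. Compute d first:
With c≡cos(β/2)=0.870465 and s≡sin(β/2)=0.492230, N=[24·2·2·24]^{1/2}=48.000000
The bounds max(0,m−m')=0 and min(l+m,l−m')=2 give 3 terms
  k=0: (−1)^2·48.0000/(8)·0.8705^4·0.4922^2 = +0.834628
  k=1: (−1)^3·48.0000/(6)·0.8705^2·0.4922^4 = -0.355849
  k=2: (−1)^4·48.0000/(48)·0.8705^0·0.4922^6 = +0.014224
d^3_{1,-1}(1.0293) = +0.834628 -0.355849 +0.014224 = +0.493003
Attach z-rotation phases: D = e^{-i(1)(2.112)}·(+0.493003)·e^{-i(-1)(6.2406)} = -0.271738-0.411352i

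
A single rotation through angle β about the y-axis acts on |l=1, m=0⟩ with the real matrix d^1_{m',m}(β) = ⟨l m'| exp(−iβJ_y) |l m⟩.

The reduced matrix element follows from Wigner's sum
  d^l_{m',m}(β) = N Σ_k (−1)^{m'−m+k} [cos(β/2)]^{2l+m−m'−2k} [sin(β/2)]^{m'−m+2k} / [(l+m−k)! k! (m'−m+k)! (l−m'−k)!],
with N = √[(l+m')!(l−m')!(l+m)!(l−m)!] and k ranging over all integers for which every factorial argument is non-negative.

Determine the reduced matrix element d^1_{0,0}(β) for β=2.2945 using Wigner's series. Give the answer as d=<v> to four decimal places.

d^1_{0,0}(β=2.2945) via Wigner's sum:
c=cos(2.2945/2)=0.410996, s=sin(2.2945/2)=0.911637; N=√[1·1·1·1]=1.000000
k∈{0,1} keeps every argument non-negative
  k=0: (−1)^0·1.0000/(1)·0.4110^2·0.9116^0 = +0.168918
  k=1: (−1)^1·1.0000/(1)·0.4110^0·0.9116^2 = -0.831082
d^1_{0,0}(2.2945) = +0.168918 -0.831082 = -0.662165

d=-0.6622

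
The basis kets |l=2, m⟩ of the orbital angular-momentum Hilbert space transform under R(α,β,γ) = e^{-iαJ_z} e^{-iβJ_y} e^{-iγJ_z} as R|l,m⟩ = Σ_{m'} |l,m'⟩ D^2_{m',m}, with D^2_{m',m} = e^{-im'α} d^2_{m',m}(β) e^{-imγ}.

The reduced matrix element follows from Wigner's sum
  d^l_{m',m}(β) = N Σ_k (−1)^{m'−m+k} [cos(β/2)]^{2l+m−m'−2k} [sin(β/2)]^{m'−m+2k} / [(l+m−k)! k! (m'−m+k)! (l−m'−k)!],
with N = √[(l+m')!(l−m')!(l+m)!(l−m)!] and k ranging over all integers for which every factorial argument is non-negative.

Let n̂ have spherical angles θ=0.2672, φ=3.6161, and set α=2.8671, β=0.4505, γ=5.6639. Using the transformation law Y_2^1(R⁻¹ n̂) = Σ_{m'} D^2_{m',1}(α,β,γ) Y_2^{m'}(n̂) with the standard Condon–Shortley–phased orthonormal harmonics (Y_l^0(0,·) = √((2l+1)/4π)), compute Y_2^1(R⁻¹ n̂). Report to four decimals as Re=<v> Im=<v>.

Re=0.2241 Im=-0.0027

Need the full column D^2_{m',1} for m'=−2..2 at α=2.8671, β=0.4505, γ=5.6639.
cos(β/2)=0.974738, sin(β/2)=0.223350
d^2_{-2,1}: single k=3 term ⇒ +0.021721;  D = +0.021667+0.001526i
d^2_{-1,1}: k∈[2..3] ⇒ +0.142190 -0.002489 = +0.139702;  D = -0.131480-0.047219i
d^2_{0,1}: k∈[1..2] ⇒ +0.506671 -0.026602 = +0.480068;  D = +0.390916+0.278657i
d^2_{1,1}: k∈[0..1] ⇒ +0.902718 -0.142190 = +0.760528;  D = -0.476449-0.592789i
d^2_{2,1}: single k=0 term ⇒ -0.413695;  D = -0.162062-0.380630i
Y_2^{m'}(θ=0.2672,φ=3.6161) and Σ D·Y over m':
  (+0.0217+0.0015i)·(+0.0157-0.0219i)  (-0.1315-0.0472i)·(-0.1750+0.0899i)  (+0.3909+0.2787i)·(+0.5648+0.0000i)  (-0.4764-0.5928i)·(+0.1750+0.0899i)  (-0.1621-0.3806i)·(+0.0157+0.0219i)
Y_2^1(R⁻¹ n̂) = +0.224121-0.002699i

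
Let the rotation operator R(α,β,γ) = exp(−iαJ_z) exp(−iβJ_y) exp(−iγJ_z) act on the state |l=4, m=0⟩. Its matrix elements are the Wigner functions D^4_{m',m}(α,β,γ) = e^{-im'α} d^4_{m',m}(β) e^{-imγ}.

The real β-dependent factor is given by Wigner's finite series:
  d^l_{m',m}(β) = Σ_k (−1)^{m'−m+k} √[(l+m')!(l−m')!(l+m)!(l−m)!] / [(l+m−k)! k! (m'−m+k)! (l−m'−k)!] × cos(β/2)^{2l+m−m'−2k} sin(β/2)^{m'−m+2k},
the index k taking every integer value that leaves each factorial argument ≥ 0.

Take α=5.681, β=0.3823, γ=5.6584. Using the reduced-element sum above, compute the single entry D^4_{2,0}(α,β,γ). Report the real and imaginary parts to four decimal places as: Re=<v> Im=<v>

Re=0.0991 Im=0.2581

D^4_{2,0}(5.681,0.3823,5.6584) = e^{-i·2·5.681}·d^4_{2,0}(0.3823)·e^{-i·0·5.6584}. Compute d first:
c=cos(0.3823/2)=0.981786, s=sin(0.3823/2)=0.189988; N=√[720·2·24·24]=910.735966
k: max(0,(0)−(2))=0 … min(4+(0),4−(2))=2
  k=0: (−1)^2·910.7360/(96)·0.9818^6·0.1900^2 = +0.306673
  k=1: (−1)^3·910.7360/(36)·0.9818^4·0.1900^4 = -0.030624
  k=2: (−1)^4·910.7360/(96)·0.9818^2·0.1900^6 = +0.000430
d^4_{2,0}(0.3823) = +0.306673 -0.030624 +0.000430 = +0.276479
D = (+0.358281+0.933614i)·(+0.276479)·(+1.000000+0.000000i) = +0.099057+0.258125i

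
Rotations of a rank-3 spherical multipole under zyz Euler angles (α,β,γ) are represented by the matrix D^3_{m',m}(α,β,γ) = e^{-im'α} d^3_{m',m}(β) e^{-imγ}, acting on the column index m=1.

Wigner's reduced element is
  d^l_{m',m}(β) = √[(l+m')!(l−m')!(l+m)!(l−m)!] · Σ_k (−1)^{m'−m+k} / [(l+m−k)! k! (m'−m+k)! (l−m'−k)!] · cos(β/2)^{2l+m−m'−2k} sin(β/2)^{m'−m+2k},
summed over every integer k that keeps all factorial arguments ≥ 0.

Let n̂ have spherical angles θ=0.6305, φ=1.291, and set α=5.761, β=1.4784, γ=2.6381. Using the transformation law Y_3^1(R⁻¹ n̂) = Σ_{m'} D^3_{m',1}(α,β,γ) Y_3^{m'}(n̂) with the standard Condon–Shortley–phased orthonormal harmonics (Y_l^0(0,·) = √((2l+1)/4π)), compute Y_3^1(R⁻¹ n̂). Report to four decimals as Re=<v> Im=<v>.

Re=0.3135 Im=-0.0338

Need the full column D^3_{m',1} for m'=−3..3 at α=5.761, β=1.4784, γ=2.6381.
cos(β/2)=0.739008, sin(β/2)=0.673697
d^3_{-3,1}: single k=4 term ⇒ +0.435714;  D = -0.211843+0.380749i
d^3_{-2,1}: k∈[3..4] ⇒ +0.780496 -0.324319 = +0.456177;  D = -0.391061+0.234881i
d^3_{-1,1}: k∈[2..4] ⇒ +0.812225 -0.900008 +0.093495 = +0.005712;  D = -0.005711+0.000107i
d^3_{0,1}: k∈[1..3] ⇒ +0.514399 -1.282486 +0.355273 = -0.412814;  D = +0.361584+0.199177i
d^3_{1,1}: k∈[0..2] ⇒ +0.162890 -1.082967 +0.675006 = -0.245071;  D = +0.127074+0.209552i
d^3_{2,1}: k∈[0..1] ⇒ -0.469580 +0.780496 = +0.310916;  D = -0.007130-0.310834i
d^3_{3,1}: single k=0 term ⇒ +0.524289;  D = +0.251013-0.460295i
Y_3^{m'}(θ=0.6305,φ=1.291) and Σ D·Y over m':
  (-0.2118+0.3807i)·(-0.0636+0.0571i)  (-0.3911+0.2349i)·(-0.2432-0.1523i)  (-0.0057+0.0001i)·(+0.1190-0.4142i)  (+0.3616+0.1992i)·(+0.0790+0.0000i)  (+0.1271+0.2096i)·(-0.1190-0.4142i)  (-0.0071-0.3108i)·(-0.2432+0.1523i)  (+0.2510-0.4603i)·(+0.0636+0.0571i)
Y_3^1(R⁻¹ n̂) = +0.313548-0.033798i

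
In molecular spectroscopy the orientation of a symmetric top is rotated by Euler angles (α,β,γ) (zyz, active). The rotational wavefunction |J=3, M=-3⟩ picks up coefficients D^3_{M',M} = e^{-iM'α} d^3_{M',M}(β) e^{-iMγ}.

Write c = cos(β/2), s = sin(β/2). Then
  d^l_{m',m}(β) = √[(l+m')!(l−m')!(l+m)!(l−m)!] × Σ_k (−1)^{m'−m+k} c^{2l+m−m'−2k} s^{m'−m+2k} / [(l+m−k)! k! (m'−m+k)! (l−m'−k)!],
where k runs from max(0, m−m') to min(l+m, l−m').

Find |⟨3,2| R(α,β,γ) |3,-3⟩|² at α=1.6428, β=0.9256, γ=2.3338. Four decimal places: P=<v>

P=0.0015

Split into d^3_{2,-3}(β=0.9256) × two z-phases.
c=cos(0.9256/2)=0.894806, s=sin(0.9256/2)=0.446455; N=√[120·1·1·720]=293.938769
k∈{0} keeps every argument non-negative
  k=0: (−1)^5·293.9388/(120)·0.8948^1·0.4465^5 = -0.038877
d^3_{2,-3}(0.9256) = -0.038877
|D^3_{2,-3}|² = |d^3_{2,-3}(β)|² = (-0.038877)² = 0.001511 (the z-rotation phases have unit modulus)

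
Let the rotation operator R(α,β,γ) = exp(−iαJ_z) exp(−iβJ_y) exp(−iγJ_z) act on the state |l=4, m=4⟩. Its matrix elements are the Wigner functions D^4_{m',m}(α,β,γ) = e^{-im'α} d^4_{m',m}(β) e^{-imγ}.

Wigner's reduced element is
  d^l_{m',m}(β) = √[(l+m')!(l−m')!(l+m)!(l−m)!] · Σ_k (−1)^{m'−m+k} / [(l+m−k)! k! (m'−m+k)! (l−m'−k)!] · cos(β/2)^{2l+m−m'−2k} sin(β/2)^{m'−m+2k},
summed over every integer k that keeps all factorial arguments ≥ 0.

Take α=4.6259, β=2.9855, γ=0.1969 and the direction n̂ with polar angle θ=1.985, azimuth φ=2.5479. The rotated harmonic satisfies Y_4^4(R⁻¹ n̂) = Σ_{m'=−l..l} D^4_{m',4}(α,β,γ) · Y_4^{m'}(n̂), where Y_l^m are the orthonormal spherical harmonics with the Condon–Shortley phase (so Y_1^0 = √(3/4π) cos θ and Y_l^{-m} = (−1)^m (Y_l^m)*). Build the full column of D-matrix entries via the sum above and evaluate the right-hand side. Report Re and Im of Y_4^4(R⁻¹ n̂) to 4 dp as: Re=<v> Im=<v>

Need the full column D^4_{m',4} for m'=−4..4 at α=4.6259, β=2.9855, γ=0.1969.
cos(β/2)=0.077967, sin(β/2)=0.996956
d^4_{-4,4}: single k=8 term ⇒ +0.975905;  D = +0.413238-0.884096i
d^4_{-3,4}: single k=7 term ⇒ +0.215868;  D = +0.186933+0.107958i
d^4_{-2,4}: single k=6 term ⇒ +0.031583;  D = -0.018099+0.025883i
d^4_{-1,4}: single k=5 term ⇒ +0.003493;  D = -0.002679-0.002241i
d^4_{0,4}: single k=4 term ⇒ +0.000305;  D = +0.000215-0.000216i
d^4_{1,4}: single k=3 term ⇒ +0.000021;  D = +0.000014+0.000016i
d^4_{2,4}: single k=2 term ⇒ +0.000001;  D = -0.000001+0.000001i
d^4_{3,4}: single k=1 term ⇒ +0.000000;  D = -0.000000-0.000000i
d^4_{4,4}: single k=0 term ⇒ +0.000000;  D = +0.000000-0.000000i
Y_4^{m'}(θ=1.985,φ=2.5479) and Σ D·Y over m':
  (+0.4132-0.8841i)·(-0.2238+0.2156i)  (+0.1869+0.1080i)·(-0.0807+0.3779i)  (-0.0181+0.0259i)·(+0.0140+0.0348i)  (-0.0027-0.0022i)·(-0.2696-0.1820i)  (+0.0002-0.0002i)·(-0.0995+0.0000i)  (+0.0000+0.0000i)·(+0.2696-0.1820i)  (-0.0000+0.0000i)·(+0.0140-0.0348i)  (-0.0000-0.0000i)·(+0.0807+0.3779i)  (+0.0000-0.0000i)·(-0.2238-0.2156i)
Y_4^4(R⁻¹ n̂) = +0.041425+0.349762i

Re=0.0414 Im=0.3498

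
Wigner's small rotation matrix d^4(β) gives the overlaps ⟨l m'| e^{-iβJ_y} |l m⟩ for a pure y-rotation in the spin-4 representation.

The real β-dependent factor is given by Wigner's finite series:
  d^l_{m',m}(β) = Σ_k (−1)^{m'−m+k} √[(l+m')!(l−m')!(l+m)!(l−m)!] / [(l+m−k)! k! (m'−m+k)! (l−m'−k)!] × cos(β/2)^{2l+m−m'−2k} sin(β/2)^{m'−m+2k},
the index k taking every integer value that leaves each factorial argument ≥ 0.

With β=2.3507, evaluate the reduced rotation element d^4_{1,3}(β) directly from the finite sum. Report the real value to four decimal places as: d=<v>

d^4_{1,3}(β=2.3507) via Wigner's sum:
c=cos(2.3507/2)=0.385220, s=sin(2.3507/2)=0.922825; N=√[120·6·5040·1]=1904.940944
The bounds max(0,m−m')=2 and min(l+m,l−m')=3 give 2 terms
  k=2: (−1)^0·1904.9409/(240)·0.3852^6·0.9228^2 = +0.022088
  k=3: (−1)^1·1904.9409/(144)·0.3852^4·0.9228^4 = -0.211267
d^4_{1,3}(2.3507) = +0.022088 -0.211267 = -0.189179

d=-0.1892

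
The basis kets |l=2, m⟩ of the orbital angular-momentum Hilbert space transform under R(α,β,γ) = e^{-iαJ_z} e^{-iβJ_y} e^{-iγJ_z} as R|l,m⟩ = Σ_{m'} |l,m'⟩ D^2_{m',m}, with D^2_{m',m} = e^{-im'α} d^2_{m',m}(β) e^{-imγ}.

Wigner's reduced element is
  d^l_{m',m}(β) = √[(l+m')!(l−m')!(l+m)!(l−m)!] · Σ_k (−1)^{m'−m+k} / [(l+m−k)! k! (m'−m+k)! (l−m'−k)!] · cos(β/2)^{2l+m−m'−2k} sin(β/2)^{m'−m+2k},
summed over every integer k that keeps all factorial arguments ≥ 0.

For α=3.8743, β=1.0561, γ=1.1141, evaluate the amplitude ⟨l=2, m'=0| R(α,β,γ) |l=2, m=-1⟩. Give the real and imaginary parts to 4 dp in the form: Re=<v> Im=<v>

Re=-0.2314 Im=-0.4710

D^2_{0,-1}(3.8743,1.0561,1.1141) = e^{-i·0·3.8743}·d^2_{0,-1}(1.0561)·e^{-i·-1·1.1141}. Compute d first:
Half-angle: c=0.863791, s=0.503850. N=√(2·2·1·6)=4.898979
Admissible k: 0..1 (factorial args all ≥0)
  k=0: (−1)^1·4.8990/(2)·0.8638^3·0.5038^1 = -0.795432
  k=1: (−1)^2·4.8990/(2)·0.8638^1·0.5038^3 = +0.270637
d^2_{0,-1}(1.0561) = -0.795432 +0.270637 = -0.524795
Phases: e^{-i·(0)·3.8743}=+1.000000+0.000000i, e^{-i·(-1)·1.1141}=+0.440985+0.897514i ⇒ D=-0.231427-0.471011i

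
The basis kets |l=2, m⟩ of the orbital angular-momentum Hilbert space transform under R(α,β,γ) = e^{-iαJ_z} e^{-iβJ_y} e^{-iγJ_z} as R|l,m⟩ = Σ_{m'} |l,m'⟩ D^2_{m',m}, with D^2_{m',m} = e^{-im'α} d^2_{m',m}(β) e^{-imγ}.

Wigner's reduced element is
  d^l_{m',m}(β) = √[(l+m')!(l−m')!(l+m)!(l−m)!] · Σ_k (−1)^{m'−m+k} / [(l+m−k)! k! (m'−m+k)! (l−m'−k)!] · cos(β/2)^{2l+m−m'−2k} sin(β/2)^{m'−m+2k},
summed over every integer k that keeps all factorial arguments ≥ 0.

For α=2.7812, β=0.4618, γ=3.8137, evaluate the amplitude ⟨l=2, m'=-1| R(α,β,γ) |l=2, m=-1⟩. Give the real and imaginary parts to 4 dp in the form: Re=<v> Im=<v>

D^2_{-1,-1}(2.7812,0.4618,3.8137) = e^{-i·-1·2.7812}·d^2_{-1,-1}(0.4618)·e^{-i·-1·3.8137}. Compute d first:
c=cos(0.4618/2)=0.973461, s=sin(0.4618/2)=0.228854; N=√[1·6·1·6]=6.000000
Admissible k: 0..1 (factorial args all ≥0)
  k=0: (−1)^0·6.0000/(6)·0.9735^4·0.2289^0 = +0.897995
  k=1: (−1)^1·6.0000/(2)·0.9735^2·0.2289^2 = -0.148893
d^2_{-1,-1}(0.4618) = +0.897995 -0.148893 = +0.749102
Phases: e^{-i·(-1)·2.7812}=-0.935758+0.352642i, e^{-i·(-1)·3.8137}=-0.782511-0.622636i ⇒ D=+0.713002+0.229743i

Re=0.7130 Im=0.2297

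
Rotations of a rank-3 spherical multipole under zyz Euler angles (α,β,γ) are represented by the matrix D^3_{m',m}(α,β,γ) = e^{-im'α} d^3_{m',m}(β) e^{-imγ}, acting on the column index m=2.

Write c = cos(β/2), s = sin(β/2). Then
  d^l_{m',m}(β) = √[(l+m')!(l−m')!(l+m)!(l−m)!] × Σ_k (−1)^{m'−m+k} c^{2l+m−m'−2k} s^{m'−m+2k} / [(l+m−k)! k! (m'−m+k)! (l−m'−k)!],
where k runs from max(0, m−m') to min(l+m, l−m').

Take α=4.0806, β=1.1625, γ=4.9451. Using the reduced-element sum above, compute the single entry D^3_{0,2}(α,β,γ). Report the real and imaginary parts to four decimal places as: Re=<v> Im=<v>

Re=-0.4093 Im=0.2055

Split into d^3_{0,2}(β=1.1625) × two z-phases.
With c≡cos(β/2)=0.835777 and s≡sin(β/2)=0.549069, N=[6·6·120·1]^{1/2}=65.726707
k: max(0,(2)−(0))=2 … min(3+(2),3−(0))=3
  k=2: (−1)^0·65.7267/(12)·0.8358^4·0.5491^2 = +0.805705
  k=3: (−1)^1·65.7267/(12)·0.8358^2·0.5491^4 = -0.347736
d^3_{0,2}(1.1625) = +0.805705 -0.347736 = +0.457969
Phases: e^{-i·(0)·4.0806}=+1.000000+0.000000i, e^{-i·(2)·4.9451}=-0.893632+0.448800i ⇒ D=-0.409256+0.205537i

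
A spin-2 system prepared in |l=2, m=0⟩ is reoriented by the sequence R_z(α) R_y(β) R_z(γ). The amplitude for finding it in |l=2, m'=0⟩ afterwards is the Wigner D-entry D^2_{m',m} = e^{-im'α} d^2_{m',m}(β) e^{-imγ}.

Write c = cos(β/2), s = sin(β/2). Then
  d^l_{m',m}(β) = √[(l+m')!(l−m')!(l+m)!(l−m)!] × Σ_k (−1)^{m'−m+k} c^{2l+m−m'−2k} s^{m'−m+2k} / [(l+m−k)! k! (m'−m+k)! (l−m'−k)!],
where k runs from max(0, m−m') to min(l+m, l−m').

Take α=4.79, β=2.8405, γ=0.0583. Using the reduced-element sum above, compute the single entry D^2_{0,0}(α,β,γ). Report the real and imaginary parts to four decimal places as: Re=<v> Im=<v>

Re=0.8681 Im=0.0000

D^2_{0,0}(4.79,2.8405,0.0583) = e^{-i·0·4.79}·d^2_{0,0}(2.8405)·e^{-i·0·0.0583}. Compute d first:
With c≡cos(β/2)=0.149978 and s≡sin(β/2)=0.988689, N=[2·2·2·2]^{1/2}=4.000000
k∈{0,1,2} keeps every argument non-negative
  k=0: (−1)^0·4.0000/(4)·0.1500^4·0.9887^0 = +0.000506
  k=1: (−1)^1·4.0000/(1)·0.1500^2·0.9887^2 = -0.087950
  k=2: (−1)^2·4.0000/(4)·0.1500^0·0.9887^4 = +0.955519
d^2_{0,0}(2.8405) = +0.000506 -0.087950 +0.955519 = +0.868075
Phases: e^{-i·(0)·4.79}=+1.000000+0.000000i, e^{-i·(0)·0.0583}=+1.000000+0.000000i ⇒ D=+0.868075+0.000000i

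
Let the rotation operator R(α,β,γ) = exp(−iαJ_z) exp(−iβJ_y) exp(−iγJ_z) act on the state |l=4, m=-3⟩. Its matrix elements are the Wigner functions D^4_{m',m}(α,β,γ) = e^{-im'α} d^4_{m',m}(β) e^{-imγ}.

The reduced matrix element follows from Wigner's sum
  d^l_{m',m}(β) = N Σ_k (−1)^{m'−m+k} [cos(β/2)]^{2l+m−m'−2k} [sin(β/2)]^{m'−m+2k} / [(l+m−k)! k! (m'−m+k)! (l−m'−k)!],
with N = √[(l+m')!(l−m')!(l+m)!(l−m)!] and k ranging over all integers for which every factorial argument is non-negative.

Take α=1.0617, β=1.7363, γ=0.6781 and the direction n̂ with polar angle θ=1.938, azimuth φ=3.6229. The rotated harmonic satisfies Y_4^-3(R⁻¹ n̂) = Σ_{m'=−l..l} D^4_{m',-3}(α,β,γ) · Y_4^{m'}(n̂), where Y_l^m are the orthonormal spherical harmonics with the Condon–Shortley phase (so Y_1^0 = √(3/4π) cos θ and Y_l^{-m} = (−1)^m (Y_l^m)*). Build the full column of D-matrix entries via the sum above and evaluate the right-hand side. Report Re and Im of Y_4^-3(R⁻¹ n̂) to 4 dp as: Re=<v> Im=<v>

Need the full column D^4_{m',-3} for m'=−4..4 at α=1.0617, β=1.7363, γ=0.6781.
cos(β/2)=0.646239, sin(β/2)=0.763135
d^4_{-4,-3}: single k=1 term ⇒ +0.101602;  D = +0.101601-0.000212i
d^4_{-3,-3}: k∈[0..1] ⇒ +0.030419 -0.296935 = -0.266516;  D = -0.129411+0.232988i
d^4_{-2,-3}: k∈[0..1] ⇒ -0.134406 +0.562285 = +0.427878;  D = -0.225355-0.363724i
d^4_{-1,-3}: k∈[0..1] ⇒ +0.336693 -0.782524 = -0.445832;  D = +0.445368-0.020320i
d^4_{0,-3}: k∈[0..1] ⇒ -0.592700 +0.826514 = +0.233814;  D = -0.104535+0.209145i
d^4_{1,-3}: k∈[0..1] ⇒ +0.782524 -0.654733 = +0.127791;  D = +0.071966+0.105600i
d^4_{2,-3}: k∈[0..1] ⇒ -0.784100 +0.364473 = -0.419627;  D = -0.417962+0.037339i
d^4_{3,-3}: k∈[0..1] ⇒ +0.577420 -0.115030 = +0.462391;  D = +0.188543-0.422205i
d^4_{4,-3}: single k=0 term ⇒ -0.275516;  D = +0.164913+0.220710i
Y_4^{m'}(θ=1.938,φ=3.6229) and Σ D·Y over m':
  (+0.1016-0.0002i)·(-0.1165-0.3149i)  (-0.1294+0.2330i)·(+0.0462-0.3624i)  (-0.2254-0.3637i)·(-0.0163+0.0234i)  (+0.4454-0.0203i)·(-0.2948+0.1539i)  (-0.1045+0.2091i)·(-0.0302+0.0000i)  (+0.0720+0.1056i)·(+0.2948+0.1539i)  (-0.4180+0.0373i)·(-0.0163-0.0234i)  (+0.1885-0.4222i)·(-0.0462-0.3624i)  (+0.1649+0.2207i)·(-0.1165+0.3149i)
Y_4^-3(R⁻¹ n̂) = -0.284094+0.123368i

Re=-0.2841 Im=0.1234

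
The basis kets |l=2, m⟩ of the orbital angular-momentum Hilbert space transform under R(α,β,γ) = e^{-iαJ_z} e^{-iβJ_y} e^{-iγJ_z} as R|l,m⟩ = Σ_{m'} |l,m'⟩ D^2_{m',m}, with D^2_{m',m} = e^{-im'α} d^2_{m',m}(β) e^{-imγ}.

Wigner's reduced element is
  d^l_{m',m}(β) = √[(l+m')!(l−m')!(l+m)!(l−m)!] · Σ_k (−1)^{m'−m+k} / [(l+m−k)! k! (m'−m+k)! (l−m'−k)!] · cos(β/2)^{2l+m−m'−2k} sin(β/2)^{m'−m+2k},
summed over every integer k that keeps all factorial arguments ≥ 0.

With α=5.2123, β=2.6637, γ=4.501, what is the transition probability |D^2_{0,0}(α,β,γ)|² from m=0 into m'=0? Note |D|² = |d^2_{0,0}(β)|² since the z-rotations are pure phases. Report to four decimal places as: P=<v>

P=0.4661

First d^2_{0,0}(β=2.6637), then the phase factors e^{-i(0)α} and e^{-i(0)γ}:
c=cos(2.6637/2)=0.236679, s=sin(2.6637/2)=0.971588; N=√[2·2·2·2]=4.000000
k∈{0,1,2} keeps every argument non-negative
  k=0: (−1)^0·4.0000/(4)·0.2367^4·0.9716^0 = +0.003138
  k=1: (−1)^1·4.0000/(1)·0.2367^2·0.9716^2 = -0.211516
  k=2: (−1)^2·4.0000/(4)·0.2367^0·0.9716^4 = +0.891104
d^2_{0,0}(2.6637) = +0.003138 -0.211516 +0.891104 = +0.682726
|D^2_{0,0}|² = |d^2_{0,0}(β)|² = (+0.682726)² = 0.466114 (the z-rotation phases have unit modulus)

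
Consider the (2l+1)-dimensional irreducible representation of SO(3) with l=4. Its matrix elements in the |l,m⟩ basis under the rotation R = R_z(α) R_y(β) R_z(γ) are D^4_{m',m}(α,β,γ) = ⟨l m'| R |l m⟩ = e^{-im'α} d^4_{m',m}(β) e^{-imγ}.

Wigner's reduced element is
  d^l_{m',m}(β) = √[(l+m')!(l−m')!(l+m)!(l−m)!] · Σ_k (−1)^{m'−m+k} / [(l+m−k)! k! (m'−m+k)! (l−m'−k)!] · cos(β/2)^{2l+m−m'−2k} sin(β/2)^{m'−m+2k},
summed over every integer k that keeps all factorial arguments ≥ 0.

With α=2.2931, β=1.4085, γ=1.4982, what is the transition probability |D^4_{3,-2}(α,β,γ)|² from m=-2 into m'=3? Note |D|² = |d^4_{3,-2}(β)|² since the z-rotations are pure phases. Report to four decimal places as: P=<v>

D^4_{3,-2}(2.2931,1.4085,1.4982) = e^{-i·3·2.2931}·d^4_{3,-2}(1.4085)·e^{-i·-2·1.4982}. Compute d first:
c=cos(1.4085/2)=0.762097, s=sin(1.4085/2)=0.647462; N=√[5040·1·2·720]=2693.993318
The bounds max(0,m−m')=0 and min(l+m,l−m')=1 give 2 terms
  k=0: (−1)^5·2693.9933/(240)·0.7621^3·0.6475^5 = -0.565314
  k=1: (−1)^6·2693.9933/(720)·0.7621^1·0.6475^7 = +0.136012
d^4_{3,-2}(1.4085) = -0.565314 +0.136012 = -0.429302
|D^4_{3,-2}|² = |d^4_{3,-2}(β)|² = (-0.429302)² = 0.184300 (the z-rotation phases have unit modulus)

P=0.1843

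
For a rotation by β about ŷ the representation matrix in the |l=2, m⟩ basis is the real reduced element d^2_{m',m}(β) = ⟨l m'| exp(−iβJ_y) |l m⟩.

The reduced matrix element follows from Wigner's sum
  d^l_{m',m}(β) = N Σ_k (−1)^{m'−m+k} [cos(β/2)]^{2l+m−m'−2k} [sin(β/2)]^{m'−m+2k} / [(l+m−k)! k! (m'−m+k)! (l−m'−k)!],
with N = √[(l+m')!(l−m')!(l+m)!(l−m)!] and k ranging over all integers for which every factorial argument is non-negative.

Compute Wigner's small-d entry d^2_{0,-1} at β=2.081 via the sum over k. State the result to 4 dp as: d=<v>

d=0.5219

d^2_{0,-1}(β=2.081) via Wigner's sum:
With c≡cos(β/2)=0.505789 and s≡sin(β/2)=0.862657, N=[2·2·1·6]^{1/2}=4.898979
Admissible k: 0..1 (factorial args all ≥0)
  k=0: (−1)^1·4.8990/(2)·0.5058^3·0.8627^1 = -0.273415
  k=1: (−1)^2·4.8990/(2)·0.5058^1·0.8627^3 = +0.795353
d^2_{0,-1}(2.081) = -0.273415 +0.795353 = +0.521938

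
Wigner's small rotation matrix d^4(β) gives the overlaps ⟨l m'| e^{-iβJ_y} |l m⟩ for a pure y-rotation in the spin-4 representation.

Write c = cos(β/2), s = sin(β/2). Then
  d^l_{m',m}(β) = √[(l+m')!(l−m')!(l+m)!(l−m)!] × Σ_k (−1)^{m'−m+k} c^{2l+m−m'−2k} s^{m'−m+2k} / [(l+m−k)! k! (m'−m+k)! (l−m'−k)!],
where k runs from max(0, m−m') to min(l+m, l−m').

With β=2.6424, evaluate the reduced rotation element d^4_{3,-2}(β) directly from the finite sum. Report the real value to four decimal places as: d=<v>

d^4_{3,-2}(β=2.6424) via Wigner's sum:
With c≡cos(β/2)=0.247013 and s≡sin(β/2)=0.969012, N=[5040·1·2·720]^{1/2}=2693.993318
k∈{0,1} keeps every argument non-negative
  k=0: (−1)^5·2693.9933/(240)·0.2470^3·0.9690^5 = -0.144541
  k=1: (−1)^6·2693.9933/(720)·0.2470^1·0.9690^7 = +0.741461
d^4_{3,-2}(2.6424) = -0.144541 +0.741461 = +0.596920

d=0.5969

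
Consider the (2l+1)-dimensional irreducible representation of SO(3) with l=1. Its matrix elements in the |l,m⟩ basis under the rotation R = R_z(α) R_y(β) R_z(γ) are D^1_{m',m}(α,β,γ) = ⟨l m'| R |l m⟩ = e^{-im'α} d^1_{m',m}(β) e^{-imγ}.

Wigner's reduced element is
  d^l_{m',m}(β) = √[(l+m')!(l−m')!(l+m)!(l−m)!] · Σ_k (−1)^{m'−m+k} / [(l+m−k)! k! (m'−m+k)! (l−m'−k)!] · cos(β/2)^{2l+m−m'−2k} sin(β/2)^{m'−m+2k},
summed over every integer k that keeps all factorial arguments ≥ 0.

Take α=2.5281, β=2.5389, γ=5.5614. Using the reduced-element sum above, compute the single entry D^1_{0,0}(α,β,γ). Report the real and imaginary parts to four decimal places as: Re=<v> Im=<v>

Re=-0.8238 Im=0.0000

First d^1_{0,0}(β=2.5389), then the phase factors e^{-i(0)α} and e^{-i(0)γ}:
Half-angle: c=0.296806, s=0.954938. N=√(1·1·1·1)=1.000000
Admissible k: 0..1 (factorial args all ≥0)
  k=0: (−1)^0·1.0000/(1)·0.2968^2·0.9549^0 = +0.088094
  k=1: (−1)^1·1.0000/(1)·0.2968^0·0.9549^2 = -0.911906
d^1_{0,0}(2.5389) = +0.088094 -0.911906 = -0.823812
D = (+1.000000+0.000000i)·(-0.823812)·(+1.000000+0.000000i) = -0.823812+0.000000i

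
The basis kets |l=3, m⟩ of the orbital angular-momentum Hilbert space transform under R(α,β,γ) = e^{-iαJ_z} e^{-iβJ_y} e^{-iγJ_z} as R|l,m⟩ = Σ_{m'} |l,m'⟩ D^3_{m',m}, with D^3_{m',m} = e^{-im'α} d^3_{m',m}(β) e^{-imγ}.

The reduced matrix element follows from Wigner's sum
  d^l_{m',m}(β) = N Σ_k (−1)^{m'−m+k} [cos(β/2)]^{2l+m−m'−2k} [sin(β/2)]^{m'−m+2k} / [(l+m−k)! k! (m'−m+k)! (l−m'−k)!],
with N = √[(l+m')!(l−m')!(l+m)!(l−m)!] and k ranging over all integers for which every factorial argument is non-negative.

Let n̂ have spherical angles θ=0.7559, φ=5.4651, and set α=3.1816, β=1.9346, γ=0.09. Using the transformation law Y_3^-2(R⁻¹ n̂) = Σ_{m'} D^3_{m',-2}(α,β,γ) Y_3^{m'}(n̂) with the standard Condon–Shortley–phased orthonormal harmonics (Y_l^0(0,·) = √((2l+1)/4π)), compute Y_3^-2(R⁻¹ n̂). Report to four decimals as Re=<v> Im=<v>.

Need the full column D^3_{m',-2} for m'=−3..3 at α=3.1816, β=1.9346, γ=0.09.
cos(β/2)=0.567525, sin(β/2)=0.823356
d^3_{-3,-2}: single k=1 term ⇒ +0.118737;  D = -0.113433-0.035092i
d^3_{-2,-2}: k∈[0..1] ⇒ +0.033412 -0.351629 = -0.318217;  D = -0.307520-0.081812i
d^3_{-1,-2}: k∈[0..1] ⇒ -0.153289 +0.645279 = +0.491990;  D = -0.480131-0.107370i
d^3_{0,-2}: k∈[0..1] ⇒ +0.385190 -0.810740 = -0.425550;  D = -0.418674-0.076186i
d^3_{1,-2}: k∈[0..1] ⇒ -0.645279 +0.679085 = +0.033805;  D = -0.033475-0.004717i
d^3_{2,-2}: k∈[0..1] ⇒ +0.740101 -0.311550 = +0.428551;  D = +0.426411+0.042777i
d^3_{3,-2}: single k=0 term ⇒ -0.526017;  D = +0.525071+0.031531i
Y_3^{m'}(θ=0.7559,φ=5.4651) and Σ D·Y over m':
  (-0.1134-0.0351i)·(-0.1041+0.0854i)  (-0.3075-0.0818i)·(-0.0229+0.3492i)  (-0.4801-0.1074i)·(+0.2497+0.2665i)  (-0.4187-0.0762i)·(-0.0957+0.0000i)  (-0.0335-0.0047i)·(-0.2497+0.2665i)  (+0.4264+0.0428i)·(-0.0229-0.3492i)  (+0.5251+0.0315i)·(+0.1041+0.0854i)
Y_3^-2(R⁻¹ n̂) = +0.065994-0.368489i

Re=0.0660 Im=-0.3685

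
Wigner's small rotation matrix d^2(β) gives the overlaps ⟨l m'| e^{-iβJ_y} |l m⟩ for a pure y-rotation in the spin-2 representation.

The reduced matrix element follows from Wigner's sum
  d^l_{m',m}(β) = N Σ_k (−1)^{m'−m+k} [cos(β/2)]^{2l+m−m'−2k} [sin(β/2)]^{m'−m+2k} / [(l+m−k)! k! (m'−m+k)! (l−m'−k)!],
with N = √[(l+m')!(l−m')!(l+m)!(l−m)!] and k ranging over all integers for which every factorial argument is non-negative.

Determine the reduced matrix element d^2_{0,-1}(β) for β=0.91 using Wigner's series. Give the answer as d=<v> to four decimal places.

d=-0.5935

d^2_{0,-1}(β=0.91) via Wigner's sum:
c=cos(0.91/2)=0.898261, s=sin(0.91/2)=0.439462; N=√[2·2·1·6]=4.898979
The bounds max(0,m−m')=0 and min(l+m,l−m')=1 give 2 terms
  k=0: (−1)^1·4.8990/(2)·0.8983^3·0.4395^1 = -0.780198
  k=1: (−1)^2·4.8990/(2)·0.8983^1·0.4395^3 = +0.186742
d^2_{0,-1}(0.91) = -0.780198 +0.186742 = -0.593456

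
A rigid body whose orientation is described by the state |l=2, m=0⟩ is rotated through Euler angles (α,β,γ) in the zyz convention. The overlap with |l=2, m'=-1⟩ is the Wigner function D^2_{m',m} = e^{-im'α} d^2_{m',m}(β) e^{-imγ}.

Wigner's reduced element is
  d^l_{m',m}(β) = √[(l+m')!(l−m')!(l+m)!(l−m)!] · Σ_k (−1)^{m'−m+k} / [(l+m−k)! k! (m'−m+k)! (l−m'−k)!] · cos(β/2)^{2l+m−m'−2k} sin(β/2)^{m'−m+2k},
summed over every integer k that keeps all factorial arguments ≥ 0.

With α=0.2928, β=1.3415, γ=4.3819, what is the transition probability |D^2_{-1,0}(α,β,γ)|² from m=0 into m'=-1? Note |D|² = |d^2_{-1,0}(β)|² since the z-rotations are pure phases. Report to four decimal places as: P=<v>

P=0.0735

Split into d^2_{-1,0}(β=1.3415) × two z-phases.
c=cos(1.3415/2)=0.783356, s=sin(1.3415/2)=0.621574; N=√[1·6·2·2]=4.898979
k: max(0,(0)−(-1))=1 … min(2+(0),2−(-1))=2
  k=1: (−1)^0·4.8990/(2)·0.7834^3·0.6216^1 = +0.731889
  k=2: (−1)^1·4.8990/(2)·0.7834^1·0.6216^3 = -0.460800
d^2_{-1,0}(1.3415) = +0.731889 -0.460800 = +0.271089
|D^2_{-1,0}|² = |d^2_{-1,0}(β)|² = (+0.271089)² = 0.073489 (the z-rotation phases have unit modulus)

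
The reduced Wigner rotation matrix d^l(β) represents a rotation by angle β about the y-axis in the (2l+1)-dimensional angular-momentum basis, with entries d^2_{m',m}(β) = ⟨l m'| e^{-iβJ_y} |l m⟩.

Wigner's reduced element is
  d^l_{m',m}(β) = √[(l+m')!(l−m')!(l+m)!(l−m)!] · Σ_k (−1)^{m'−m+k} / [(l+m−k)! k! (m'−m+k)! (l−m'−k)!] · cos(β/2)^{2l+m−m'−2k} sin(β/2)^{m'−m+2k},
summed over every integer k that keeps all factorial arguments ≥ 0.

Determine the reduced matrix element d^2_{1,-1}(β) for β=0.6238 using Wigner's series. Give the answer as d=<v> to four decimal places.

d=0.2470

d^2_{1,-1}(β=0.6238) via Wigner's sum:
Half-angle: c=0.951752, s=0.306868. N=√(6·1·1·6)=6.000000
The bounds max(0,m−m')=0 and min(l+m,l−m')=1 give 2 terms
  k=0: (−1)^2·6.0000/(2)·0.9518^2·0.3069^2 = +0.255900
  k=1: (−1)^3·6.0000/(6)·0.9518^0·0.3069^4 = -0.008868
d^2_{1,-1}(0.6238) = +0.255900 -0.008868 = +0.247033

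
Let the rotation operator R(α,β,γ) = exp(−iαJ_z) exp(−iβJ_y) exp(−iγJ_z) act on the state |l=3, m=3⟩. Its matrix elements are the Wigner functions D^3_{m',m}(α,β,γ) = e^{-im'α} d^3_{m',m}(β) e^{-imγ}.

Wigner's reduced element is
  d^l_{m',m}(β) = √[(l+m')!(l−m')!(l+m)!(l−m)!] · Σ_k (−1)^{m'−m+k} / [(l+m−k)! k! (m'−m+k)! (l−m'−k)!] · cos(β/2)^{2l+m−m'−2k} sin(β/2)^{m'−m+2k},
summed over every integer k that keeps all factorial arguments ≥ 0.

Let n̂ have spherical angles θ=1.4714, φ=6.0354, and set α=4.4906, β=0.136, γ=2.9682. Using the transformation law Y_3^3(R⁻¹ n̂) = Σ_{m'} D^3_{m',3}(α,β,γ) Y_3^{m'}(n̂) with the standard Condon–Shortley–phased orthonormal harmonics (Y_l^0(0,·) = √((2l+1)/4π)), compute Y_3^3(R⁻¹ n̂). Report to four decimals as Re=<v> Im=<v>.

Need the full column D^3_{m',3} for m'=−3..3 at α=4.4906, β=0.136, γ=2.9682.
cos(β/2)=0.997689, sin(β/2)=0.067948
d^3_{-3,3}: single k=6 term ⇒ +0.000000;  D = -0.000000-0.000000i
d^3_{-2,3}: single k=5 term ⇒ +0.000004;  D = +0.000004+0.000000i
d^3_{-1,3}: single k=4 term ⇒ +0.000082;  D = -0.000024+0.000079i
d^3_{0,3}: single k=3 term ⇒ +0.001393;  D = -0.001209-0.000692i
d^3_{1,3}: single k=2 term ⇒ +0.017716;  D = +0.011972-0.013059i
d^3_{2,3}: single k=1 term ⇒ +0.164523;  D = +0.093850+0.135129i
d^3_{3,3}: single k=0 term ⇒ +0.986213;  D = -0.913928+0.370611i
Y_3^{m'}(θ=1.4714,φ=6.0354) and Σ D·Y over m':
  (-0.0000-0.0000i)·(+0.3026+0.2782i)  (+0.0000+0.0000i)·(+0.0883+0.0478i)  (-0.0000+0.0001i)·(-0.2964-0.0750i)  (-0.0012-0.0007i)·(-0.1093+0.0000i)  (+0.0120-0.0131i)·(+0.2964-0.0750i)  (+0.0939+0.1351i)·(+0.0883-0.0478i)  (-0.9139+0.3706i)·(-0.3026+0.2782i)
Y_3^3(R⁻¹ n̂) = +0.190940-0.363675i

Re=0.1909 Im=-0.3637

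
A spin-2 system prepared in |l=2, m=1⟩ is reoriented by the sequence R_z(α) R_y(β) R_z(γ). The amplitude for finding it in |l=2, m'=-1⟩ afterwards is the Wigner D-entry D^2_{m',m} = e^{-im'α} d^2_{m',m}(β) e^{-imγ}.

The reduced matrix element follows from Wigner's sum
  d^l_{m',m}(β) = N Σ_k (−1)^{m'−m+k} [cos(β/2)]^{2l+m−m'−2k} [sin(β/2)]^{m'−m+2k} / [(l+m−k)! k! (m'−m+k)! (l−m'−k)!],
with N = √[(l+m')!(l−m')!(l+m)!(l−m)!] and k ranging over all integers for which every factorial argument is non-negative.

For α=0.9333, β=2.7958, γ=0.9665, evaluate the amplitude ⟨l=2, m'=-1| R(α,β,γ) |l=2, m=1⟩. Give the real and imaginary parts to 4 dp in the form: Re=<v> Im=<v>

Split into d^2_{-1,1}(β=2.7958) × two z-phases.
Half-angle: c=0.172036, s=0.985091. N=√(1·6·6·1)=6.000000
k: max(0,(1)−(-1))=2 … min(2+(1),2−(-1))=3
  k=2: (−1)^0·6.0000/(2)·0.1720^2·0.9851^2 = +0.086162
  k=3: (−1)^1·6.0000/(6)·0.1720^0·0.9851^4 = -0.941683
d^2_{-1,1}(2.7958) = +0.086162 -0.941683 = -0.855522
Attach z-rotation phases: D = e^{-i(-1)(0.9333)}·(-0.855522)·e^{-i(1)(0.9665)} = -0.855050+0.028398i

Re=-0.8551 Im=0.0284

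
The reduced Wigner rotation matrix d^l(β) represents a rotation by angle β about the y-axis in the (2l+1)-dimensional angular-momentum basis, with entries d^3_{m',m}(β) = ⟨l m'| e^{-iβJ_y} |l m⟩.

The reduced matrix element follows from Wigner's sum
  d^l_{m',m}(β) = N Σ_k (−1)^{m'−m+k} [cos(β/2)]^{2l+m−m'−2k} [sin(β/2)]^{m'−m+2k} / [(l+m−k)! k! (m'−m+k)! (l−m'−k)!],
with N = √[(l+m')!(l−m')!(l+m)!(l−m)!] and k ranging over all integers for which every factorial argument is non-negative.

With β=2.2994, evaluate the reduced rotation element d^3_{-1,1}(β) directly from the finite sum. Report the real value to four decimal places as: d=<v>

d=-0.2100

d^3_{-1,1}(β=2.2994) via Wigner's sum:
With c≡cos(β/2)=0.408761 and s≡sin(β/2)=0.912641, N=[2·24·24·2]^{1/2}=48.000000
Admissible k: 2..4 (factorial args all ≥0)
  k=2: (−1)^0·48.0000/(8)·0.4088^4·0.9126^2 = +0.139518
  k=3: (−1)^1·48.0000/(6)·0.4088^2·0.9126^4 = -0.927321
  k=4: (−1)^2·48.0000/(48)·0.4088^0·0.9126^6 = +0.577831
d^3_{-1,1}(2.2994) = +0.139518 -0.927321 +0.577831 = -0.209972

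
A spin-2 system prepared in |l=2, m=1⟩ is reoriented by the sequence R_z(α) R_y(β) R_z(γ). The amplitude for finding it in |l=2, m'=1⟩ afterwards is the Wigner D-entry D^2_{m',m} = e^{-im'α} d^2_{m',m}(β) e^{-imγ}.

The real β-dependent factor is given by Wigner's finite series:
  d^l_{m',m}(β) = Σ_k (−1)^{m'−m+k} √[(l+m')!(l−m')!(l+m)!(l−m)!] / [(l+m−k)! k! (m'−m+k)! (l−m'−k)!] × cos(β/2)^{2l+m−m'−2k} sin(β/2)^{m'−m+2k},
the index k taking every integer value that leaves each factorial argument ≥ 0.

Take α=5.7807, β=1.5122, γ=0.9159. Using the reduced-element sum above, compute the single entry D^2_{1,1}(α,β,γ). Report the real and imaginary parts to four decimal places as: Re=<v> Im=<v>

Re=-0.4279 Im=0.1877

D^2_{1,1}(5.7807,1.5122,0.9159) = e^{-i·1·5.7807}·d^2_{1,1}(1.5122)·e^{-i·1·0.9159}. Compute d first:
c=cos(1.5122/2)=0.727517, s=sin(1.5122/2)=0.686089; N=√[6·1·6·1]=6.000000
k∈{0,1} keeps every argument non-negative
  k=0: (−1)^0·6.0000/(6)·0.7275^4·0.6861^0 = +0.280139
  k=1: (−1)^1·6.0000/(2)·0.7275^2·0.6861^2 = -0.747428
d^2_{1,1}(1.5122) = +0.280139 -0.747428 = -0.467289
D = (+0.876388+0.481605i)·(-0.467289)·(+0.609077-0.793111i) = -0.427922+0.187728i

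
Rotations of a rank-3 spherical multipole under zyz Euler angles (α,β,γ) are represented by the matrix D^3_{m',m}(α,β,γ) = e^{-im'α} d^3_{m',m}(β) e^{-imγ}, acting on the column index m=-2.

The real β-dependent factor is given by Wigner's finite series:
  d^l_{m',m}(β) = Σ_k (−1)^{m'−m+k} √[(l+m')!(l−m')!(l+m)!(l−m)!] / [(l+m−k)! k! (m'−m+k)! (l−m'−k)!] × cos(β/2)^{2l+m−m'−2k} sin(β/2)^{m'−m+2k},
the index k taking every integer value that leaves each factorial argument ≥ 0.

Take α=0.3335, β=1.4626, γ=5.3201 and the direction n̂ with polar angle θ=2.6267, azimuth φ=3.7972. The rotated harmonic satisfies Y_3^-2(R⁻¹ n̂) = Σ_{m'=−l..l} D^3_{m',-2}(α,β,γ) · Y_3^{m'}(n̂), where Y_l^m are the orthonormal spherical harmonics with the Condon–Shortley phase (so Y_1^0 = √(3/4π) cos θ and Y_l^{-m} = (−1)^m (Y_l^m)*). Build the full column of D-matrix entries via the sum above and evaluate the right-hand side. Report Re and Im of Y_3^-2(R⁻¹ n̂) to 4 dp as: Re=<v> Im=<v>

Need the full column D^3_{m',-2} for m'=−3..3 at α=0.3335, β=1.4626, γ=5.3201.
cos(β/2)=0.744307, sin(β/2)=0.667838
d^3_{-3,-2}: single k=1 term ⇒ +0.373686;  D = +0.224697-0.298584i
d^3_{-2,-2}: k∈[0..1] ⇒ +0.170025 -0.684416 = -0.514391;  D = -0.157716+0.489616i
d^3_{-1,-2}: k∈[0..1] ⇒ -0.482426 +0.776782 = +0.294355;  D = -0.006438-0.294285i
d^3_{0,-2}: k∈[0..1] ⇒ +0.749740 -0.603599 = +0.146141;  D = -0.050848-0.137009i
d^3_{1,-2}: k∈[0..1] ⇒ -0.776782 +0.312685 = -0.464097;  D = +0.295012+0.358265i
d^3_{2,-2}: k∈[0..1] ⇒ +0.551008 -0.088721 = +0.462287;  D = -0.394492-0.241009i
d^3_{3,-2}: single k=0 term ⇒ -0.242205;  D = +0.236632+0.051655i
Y_3^{m'}(θ=2.6267,φ=3.7972) and Σ D·Y over m':
  (+0.2247-0.2986i)·(+0.0192+0.0460i)  (-0.1577+0.4896i)·(-0.0554+0.2085i)  (-0.0064-0.2943i)·(-0.3517+0.2705i)  (-0.0508-0.1370i)·(-0.2558+0.0000i)  (+0.2950+0.3583i)·(+0.3517+0.2705i)  (-0.3945-0.2410i)·(-0.0554-0.2085i)  (+0.2366+0.0517i)·(-0.0192+0.0460i)
Y_3^-2(R⁻¹ n̂) = -0.008913+0.392630i

Re=-0.0089 Im=0.3926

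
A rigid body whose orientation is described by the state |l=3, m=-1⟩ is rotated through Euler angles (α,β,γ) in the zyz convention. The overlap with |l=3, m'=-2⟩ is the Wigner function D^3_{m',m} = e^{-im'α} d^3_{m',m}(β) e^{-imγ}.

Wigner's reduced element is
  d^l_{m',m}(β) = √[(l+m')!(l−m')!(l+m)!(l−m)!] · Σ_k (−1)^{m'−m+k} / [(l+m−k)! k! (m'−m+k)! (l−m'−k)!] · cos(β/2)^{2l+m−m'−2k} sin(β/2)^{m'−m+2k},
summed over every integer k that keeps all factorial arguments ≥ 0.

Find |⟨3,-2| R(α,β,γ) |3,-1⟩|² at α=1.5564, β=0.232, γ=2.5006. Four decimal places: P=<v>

P=0.1185

D^3_{-2,-1}(1.5564,0.232,2.5006) = e^{-i·-2·1.5564}·d^3_{-2,-1}(0.232)·e^{-i·-1·2.5006}. Compute d first:
With c≡cos(β/2)=0.993280 and s≡sin(β/2)=0.115740, N=[1·120·2·24]^{1/2}=75.894664
k∈{1,2} keeps every argument non-negative
  k=1: (−1)^0·75.8947/(24)·0.9933^5·0.1157^1 = +0.353868
  k=2: (−1)^1·75.8947/(12)·0.9933^3·0.1157^3 = -0.009609
d^3_{-2,-1}(0.232) = +0.353868 -0.009609 = +0.344258
|D^3_{-2,-1}|² = |d^3_{-2,-1}(β)|² = (+0.344258)² = 0.118514 (the z-rotation phases have unit modulus)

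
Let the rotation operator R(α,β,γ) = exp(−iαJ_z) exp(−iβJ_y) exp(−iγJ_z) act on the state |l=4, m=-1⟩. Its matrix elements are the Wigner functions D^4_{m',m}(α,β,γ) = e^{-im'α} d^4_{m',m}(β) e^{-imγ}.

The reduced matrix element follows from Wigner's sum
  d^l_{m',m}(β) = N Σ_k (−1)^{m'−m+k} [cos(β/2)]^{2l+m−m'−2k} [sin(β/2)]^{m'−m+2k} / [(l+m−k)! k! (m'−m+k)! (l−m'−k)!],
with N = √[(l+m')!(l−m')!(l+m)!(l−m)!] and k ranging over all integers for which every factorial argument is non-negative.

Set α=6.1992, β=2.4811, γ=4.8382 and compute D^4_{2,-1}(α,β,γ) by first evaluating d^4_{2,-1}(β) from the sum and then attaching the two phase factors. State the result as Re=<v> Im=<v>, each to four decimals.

Re=-0.1238 Im=0.4092

Split into d^4_{2,-1}(β=2.4811) × two z-phases.
c=cos(2.4811/2)=0.324276, s=sin(2.4811/2)=0.945962; N=√[720·2·6·120]=1018.233765
The bounds max(0,m−m')=0 and min(l+m,l−m')=2 give 3 terms
  k=0: (−1)^3·1018.2338/(72)·0.3243^5·0.9460^3 = -0.042925
  k=1: (−1)^4·1018.2338/(48)·0.3243^3·0.9460^5 = +0.547924
  k=2: (−1)^5·1018.2338/(240)·0.3243^1·0.9460^7 = -0.932542
d^4_{2,-1}(2.4811) = -0.042925 +0.547924 -0.932542 = -0.427543
Phases: e^{-i·(2)·6.1992}=+0.985926+0.167182i, e^{-i·(-1)·4.8382}=+0.125479-0.992096i ⇒ D=-0.123805+0.409225i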